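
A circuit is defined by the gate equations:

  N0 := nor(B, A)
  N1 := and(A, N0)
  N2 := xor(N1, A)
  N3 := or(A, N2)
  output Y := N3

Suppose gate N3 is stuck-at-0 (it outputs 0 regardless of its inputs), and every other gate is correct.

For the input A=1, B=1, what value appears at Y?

Propagate with N3 forced: N0=0, N1=0, N2=1, N3=0 [stuck-at-0].
So Y = 0. (Without the fault it would be 1.)

0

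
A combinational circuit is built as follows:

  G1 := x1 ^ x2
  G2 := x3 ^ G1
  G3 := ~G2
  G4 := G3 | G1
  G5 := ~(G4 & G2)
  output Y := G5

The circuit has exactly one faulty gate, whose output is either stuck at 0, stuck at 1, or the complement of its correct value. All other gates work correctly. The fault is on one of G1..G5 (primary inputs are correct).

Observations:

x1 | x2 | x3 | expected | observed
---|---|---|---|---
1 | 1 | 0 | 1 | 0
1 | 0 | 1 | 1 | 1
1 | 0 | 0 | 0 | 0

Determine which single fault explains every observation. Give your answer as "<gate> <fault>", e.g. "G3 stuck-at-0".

G1 stuck-at-1

Fault-free values for test 1 (x1=1, x2=1, x3=0): G1=0, G2=0, G3=1, G4=1, G5=1, giving Y=1. Observed 0.
Test 1: faults giving observed 0 are {G1 stuck-at-1, G1 inverted output, G5 stuck-at-0, G5 inverted output}.
Test 2 (x1=1, x2=0, x3=1): fault-free G1=1, G2=0, G3=1, G4=1, G5=1 → 1; observed 1. Eliminates G5 stuck-at-0, G5 inverted output.
Test 3 (x1=1, x2=0, x3=0): fault-free G1=1, G2=1, G3=0, G4=1, G5=0 → 0; observed 0. Eliminates G1 inverted output.
Only G1 stuck-at-1 is consistent with every test.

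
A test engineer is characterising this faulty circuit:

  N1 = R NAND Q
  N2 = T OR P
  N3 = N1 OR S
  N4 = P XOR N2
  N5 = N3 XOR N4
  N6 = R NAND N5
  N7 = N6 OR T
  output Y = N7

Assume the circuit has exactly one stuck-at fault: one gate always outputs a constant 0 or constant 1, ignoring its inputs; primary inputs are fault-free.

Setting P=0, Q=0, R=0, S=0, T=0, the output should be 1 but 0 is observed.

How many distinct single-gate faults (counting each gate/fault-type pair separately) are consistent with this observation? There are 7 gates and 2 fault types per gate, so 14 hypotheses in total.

Fault-free: N1=1, N2=0, N3=1, N4=0, N5=1, N6=1, N7=1 → 1. Observed 0.
  N1 stuck-at-0: output 1 ✗
  N1 stuck-at-1: output 1 ✗
  N2 stuck-at-0: output 1 ✗
  N2 stuck-at-1: output 1 ✗
  N3 stuck-at-0: output 1 ✗
  N3 stuck-at-1: output 1 ✗
  N4 stuck-at-0: output 1 ✗
  N4 stuck-at-1: output 1 ✗
  N5 stuck-at-0: output 1 ✗
  N5 stuck-at-1: output 1 ✗
  N6 stuck-at-0: output 0 ✓
  N6 stuck-at-1: output 1 ✗
  N7 stuck-at-0: output 0 ✓
  N7 stuck-at-1: output 1 ✗
Consistent faults: {N6 stuck-at-0, N7 stuck-at-0} — 2 in all.

2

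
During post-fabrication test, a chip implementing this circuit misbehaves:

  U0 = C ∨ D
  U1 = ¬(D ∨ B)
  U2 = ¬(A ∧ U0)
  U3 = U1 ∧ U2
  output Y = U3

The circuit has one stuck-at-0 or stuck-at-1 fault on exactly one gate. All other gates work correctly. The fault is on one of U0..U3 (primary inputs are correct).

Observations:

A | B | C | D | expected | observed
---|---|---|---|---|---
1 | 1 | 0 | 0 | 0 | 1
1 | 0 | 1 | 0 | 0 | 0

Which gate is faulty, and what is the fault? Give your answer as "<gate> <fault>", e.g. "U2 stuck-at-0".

U1 stuck-at-1

Fault-free values for test 1 (A=1, B=1, C=0, D=0): U0=0, U1=0, U2=1, U3=0, giving Y=0. Observed 1.
Test 1: faults giving observed 1 are {U1 stuck-at-1, U3 stuck-at-1}.
Test 2 (A=1, B=0, C=1, D=0): fault-free U0=1, U1=1, U2=0, U3=0 → 0; observed 0. Eliminates U3 stuck-at-1.
Only U1 stuck-at-1 is consistent with every test.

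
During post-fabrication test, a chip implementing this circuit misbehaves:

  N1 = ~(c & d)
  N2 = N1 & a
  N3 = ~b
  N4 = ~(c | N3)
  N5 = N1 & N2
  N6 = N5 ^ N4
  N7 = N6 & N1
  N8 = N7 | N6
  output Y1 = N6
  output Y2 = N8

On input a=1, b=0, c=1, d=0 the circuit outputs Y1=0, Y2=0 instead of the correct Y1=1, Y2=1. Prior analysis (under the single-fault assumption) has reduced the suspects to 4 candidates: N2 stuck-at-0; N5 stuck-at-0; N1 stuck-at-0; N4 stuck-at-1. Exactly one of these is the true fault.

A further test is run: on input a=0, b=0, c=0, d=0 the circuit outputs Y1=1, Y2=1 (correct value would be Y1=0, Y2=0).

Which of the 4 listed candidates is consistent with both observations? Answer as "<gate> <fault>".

Evaluate each candidate on input a=0, b=0, c=0, d=0:
  N2 stuck-at-0: N1=1, N2=0 [stuck-at-0], N3=1, N4=0, N5=0, N6=0, N7=0, N8=0 → Y1=0, Y2=0 — eliminated
  N5 stuck-at-0: N1=1, N2=0, N3=1, N4=0, N5=0 [stuck-at-0], N6=0, N7=0, N8=0 → Y1=0, Y2=0 — eliminated
  N1 stuck-at-0: N1=0 [stuck-at-0], N2=0, N3=1, N4=0, N5=0, N6=0, N7=0, N8=0 → Y1=0, Y2=0 — eliminated
  N4 stuck-at-1: N1=1, N2=0, N3=1, N4=1 [stuck-at-1], N5=0, N6=1, N7=1, N8=1 → Y1=1, Y2=1 — matches
Only N4 stuck-at-1 reproduces the observed Y1=1, Y2=1.

N4 stuck-at-1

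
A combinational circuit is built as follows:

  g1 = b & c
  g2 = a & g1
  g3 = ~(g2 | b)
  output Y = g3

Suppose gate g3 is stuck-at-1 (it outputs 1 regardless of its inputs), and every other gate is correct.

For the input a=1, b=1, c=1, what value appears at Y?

Propagate with g3 forced: g1=1, g2=1, g3=1 [stuck-at-1].
So Y = 1. (Without the fault it would be 0.)

1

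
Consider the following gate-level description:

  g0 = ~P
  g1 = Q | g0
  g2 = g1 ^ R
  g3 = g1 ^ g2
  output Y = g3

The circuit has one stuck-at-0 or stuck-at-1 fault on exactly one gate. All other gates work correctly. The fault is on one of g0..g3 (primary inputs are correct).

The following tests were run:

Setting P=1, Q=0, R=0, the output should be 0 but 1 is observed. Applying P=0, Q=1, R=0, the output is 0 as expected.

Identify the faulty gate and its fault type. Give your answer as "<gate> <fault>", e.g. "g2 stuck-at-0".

g2 stuck-at-1

Fault-free values for test 1 (P=1, Q=0, R=0): g0=0, g1=0, g2=0, g3=0, giving Y=0. Observed 1.
Test 1: faults giving observed 1 are {g2 stuck-at-1, g3 stuck-at-1}.
Test 2 (P=0, Q=1, R=0): fault-free g0=1, g1=1, g2=1, g3=0 → 0; observed 0. Eliminates g3 stuck-at-1.
Only g2 stuck-at-1 is consistent with every test.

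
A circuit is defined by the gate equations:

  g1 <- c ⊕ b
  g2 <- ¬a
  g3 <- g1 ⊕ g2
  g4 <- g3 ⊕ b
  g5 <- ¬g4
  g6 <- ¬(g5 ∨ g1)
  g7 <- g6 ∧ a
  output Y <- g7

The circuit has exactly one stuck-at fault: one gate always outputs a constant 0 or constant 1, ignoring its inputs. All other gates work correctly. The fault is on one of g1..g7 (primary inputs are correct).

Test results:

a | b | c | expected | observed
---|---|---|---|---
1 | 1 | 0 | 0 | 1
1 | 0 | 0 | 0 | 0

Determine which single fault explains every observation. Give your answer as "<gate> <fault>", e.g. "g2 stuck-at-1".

g1 stuck-at-0

Fault-free values for test 1 (a=1, b=1, c=0): g1=1, g2=0, g3=1, g4=0, g5=1, g6=0, g7=0, giving Y=0. Observed 1.
Test 1: faults giving observed 1 are {g1 stuck-at-0, g6 stuck-at-1, g7 stuck-at-1}.
Test 2 (a=1, b=0, c=0): fault-free g1=0, g2=0, g3=0, g4=0, g5=1, g6=0, g7=0 → 0; observed 0. Eliminates g6 stuck-at-1, g7 stuck-at-1.
Only g1 stuck-at-0 is consistent with every test.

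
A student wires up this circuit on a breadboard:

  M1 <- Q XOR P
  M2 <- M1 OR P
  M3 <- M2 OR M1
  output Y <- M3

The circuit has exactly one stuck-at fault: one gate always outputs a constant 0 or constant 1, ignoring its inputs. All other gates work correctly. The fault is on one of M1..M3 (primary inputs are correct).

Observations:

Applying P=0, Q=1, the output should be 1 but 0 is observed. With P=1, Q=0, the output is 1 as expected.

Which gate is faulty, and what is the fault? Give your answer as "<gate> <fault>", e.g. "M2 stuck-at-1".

M1 stuck-at-0

Fault-free values for test 1 (P=0, Q=1): M1=1, M2=1, M3=1, giving Y=1. Observed 0.
Test 1: faults giving observed 0 are {M1 stuck-at-0, M3 stuck-at-0}.
Test 2 (P=1, Q=0): fault-free M1=1, M2=1, M3=1 → 1; observed 1. Eliminates M3 stuck-at-0.
Only M1 stuck-at-0 is consistent with every test.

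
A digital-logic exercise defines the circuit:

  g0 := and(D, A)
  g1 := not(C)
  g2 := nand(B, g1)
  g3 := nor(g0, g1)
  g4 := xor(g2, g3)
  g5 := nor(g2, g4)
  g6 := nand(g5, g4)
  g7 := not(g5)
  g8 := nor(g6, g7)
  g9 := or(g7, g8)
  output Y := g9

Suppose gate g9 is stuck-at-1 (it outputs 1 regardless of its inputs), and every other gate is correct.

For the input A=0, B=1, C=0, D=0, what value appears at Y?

1

Propagate with g9 forced: g0=0, g1=1, g2=0, g3=0, g4=0, g5=1, g6=1, g7=0, g8=0, g9=1 [stuck-at-1].
So Y = 1. (Without the fault it would be 0.)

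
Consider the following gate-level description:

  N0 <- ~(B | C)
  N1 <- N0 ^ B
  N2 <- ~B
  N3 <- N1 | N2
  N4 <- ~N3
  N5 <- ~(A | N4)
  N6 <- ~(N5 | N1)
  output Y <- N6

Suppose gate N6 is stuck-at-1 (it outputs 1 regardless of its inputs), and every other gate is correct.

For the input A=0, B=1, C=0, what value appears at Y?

Propagate with N6 forced: N0=0, N1=1, N2=0, N3=1, N4=0, N5=1, N6=1 [stuck-at-1].
So Y = 1. (Without the fault it would be 0.)

1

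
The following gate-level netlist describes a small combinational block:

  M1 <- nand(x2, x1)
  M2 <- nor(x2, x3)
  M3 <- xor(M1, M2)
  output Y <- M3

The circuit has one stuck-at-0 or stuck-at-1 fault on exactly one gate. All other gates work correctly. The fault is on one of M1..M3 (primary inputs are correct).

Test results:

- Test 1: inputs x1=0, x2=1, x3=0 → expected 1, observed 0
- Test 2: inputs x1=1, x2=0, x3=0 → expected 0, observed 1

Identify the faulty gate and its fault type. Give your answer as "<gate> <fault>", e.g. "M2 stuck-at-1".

M1 stuck-at-0

Fault-free values for test 1 (x1=0, x2=1, x3=0): M1=1, M2=0, M3=1, giving Y=1. Observed 0.
Test 1: faults giving observed 0 are {M1 stuck-at-0, M2 stuck-at-1, M3 stuck-at-0}.
Test 2 (x1=1, x2=0, x3=0): fault-free M1=1, M2=1, M3=0 → 0; observed 1. Eliminates M2 stuck-at-1, M3 stuck-at-0.
Only M1 stuck-at-0 is consistent with every test.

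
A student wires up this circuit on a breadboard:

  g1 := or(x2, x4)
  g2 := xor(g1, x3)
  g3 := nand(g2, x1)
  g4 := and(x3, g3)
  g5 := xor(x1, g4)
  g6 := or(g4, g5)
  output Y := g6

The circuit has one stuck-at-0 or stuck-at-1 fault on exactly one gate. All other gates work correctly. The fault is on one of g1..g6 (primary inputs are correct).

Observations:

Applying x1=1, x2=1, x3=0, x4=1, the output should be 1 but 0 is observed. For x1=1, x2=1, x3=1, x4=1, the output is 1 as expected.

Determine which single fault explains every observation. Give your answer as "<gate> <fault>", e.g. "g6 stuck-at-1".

Fault-free values for test 1 (x1=1, x2=1, x3=0, x4=1): g1=1, g2=1, g3=0, g4=0, g5=1, g6=1, giving Y=1. Observed 0.
Test 1: faults giving observed 0 are {g5 stuck-at-0, g6 stuck-at-0}.
Test 2 (x1=1, x2=1, x3=1, x4=1): fault-free g1=1, g2=0, g3=1, g4=1, g5=0, g6=1 → 1; observed 1. Eliminates g6 stuck-at-0.
Only g5 stuck-at-0 is consistent with every test.

g5 stuck-at-0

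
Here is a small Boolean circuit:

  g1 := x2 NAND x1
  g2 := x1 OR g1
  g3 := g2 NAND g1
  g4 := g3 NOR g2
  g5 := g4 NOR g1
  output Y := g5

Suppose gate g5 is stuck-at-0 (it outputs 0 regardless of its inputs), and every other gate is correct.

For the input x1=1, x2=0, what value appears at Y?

Propagate with g5 forced: g1=1, g2=1, g3=0, g4=0, g5=0 [stuck-at-0].
So Y = 0. (Same as the fault-free value — the fault is masked on this input.)

0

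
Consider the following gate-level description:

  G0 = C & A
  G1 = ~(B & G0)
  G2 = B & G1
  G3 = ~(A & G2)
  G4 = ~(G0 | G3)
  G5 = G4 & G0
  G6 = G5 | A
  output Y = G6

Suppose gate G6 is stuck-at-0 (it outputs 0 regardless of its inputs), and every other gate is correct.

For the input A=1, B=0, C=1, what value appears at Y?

Propagate with G6 forced: G0=1, G1=1, G2=0, G3=1, G4=0, G5=0, G6=0 [stuck-at-0].
So Y = 0. (Without the fault it would be 1.)

0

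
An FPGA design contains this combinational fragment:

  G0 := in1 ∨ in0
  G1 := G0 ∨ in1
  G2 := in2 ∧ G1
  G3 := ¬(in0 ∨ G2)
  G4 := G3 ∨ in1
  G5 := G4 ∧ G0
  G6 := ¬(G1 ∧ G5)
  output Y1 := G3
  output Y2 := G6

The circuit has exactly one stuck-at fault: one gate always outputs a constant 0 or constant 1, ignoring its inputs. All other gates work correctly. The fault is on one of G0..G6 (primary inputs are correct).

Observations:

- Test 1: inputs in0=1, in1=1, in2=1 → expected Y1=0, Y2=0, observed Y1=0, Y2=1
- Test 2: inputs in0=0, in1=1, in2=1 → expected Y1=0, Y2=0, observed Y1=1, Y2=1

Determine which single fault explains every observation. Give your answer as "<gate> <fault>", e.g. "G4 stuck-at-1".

G1 stuck-at-0

Fault-free values for test 1 (in0=1, in1=1, in2=1): G0=1, G1=1, G2=1, G3=0, G4=1, G5=1, G6=0, giving Y1=0, Y2=0. Observed Y1=0, Y2=1.
Test 1: faults giving observed Y1=0, Y2=1 are {G0 stuck-at-0, G1 stuck-at-0, G4 stuck-at-0, G5 stuck-at-0, G6 stuck-at-1}.
Test 2 (in0=0, in1=1, in2=1): fault-free G0=1, G1=1, G2=1, G3=0, G4=1, G5=1, G6=0 → Y1=0, Y2=0; observed Y1=1, Y2=1. Eliminates G0 stuck-at-0, G4 stuck-at-0, G5 stuck-at-0, G6 stuck-at-1.
Only G1 stuck-at-0 is consistent with every test.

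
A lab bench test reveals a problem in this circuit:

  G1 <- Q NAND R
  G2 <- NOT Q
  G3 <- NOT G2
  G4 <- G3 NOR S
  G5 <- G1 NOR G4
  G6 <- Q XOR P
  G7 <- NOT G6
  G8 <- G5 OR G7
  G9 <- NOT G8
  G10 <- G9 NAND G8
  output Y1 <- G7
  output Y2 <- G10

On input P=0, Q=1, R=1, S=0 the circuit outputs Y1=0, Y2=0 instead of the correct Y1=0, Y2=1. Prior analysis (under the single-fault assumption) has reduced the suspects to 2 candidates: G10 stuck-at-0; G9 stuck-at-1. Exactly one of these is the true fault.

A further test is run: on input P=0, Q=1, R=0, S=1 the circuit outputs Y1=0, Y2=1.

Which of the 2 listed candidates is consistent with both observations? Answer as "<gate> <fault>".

G9 stuck-at-1

Evaluate each candidate on input P=0, Q=1, R=0, S=1:
  G10 stuck-at-0: G1=1, G2=0, G3=1, G4=0, G5=0, G6=1, G7=0, G8=0, G9=1, G10=0 [stuck-at-0] → Y1=0, Y2=0 — eliminated
  G9 stuck-at-1: G1=1, G2=0, G3=1, G4=0, G5=0, G6=1, G7=0, G8=0, G9=1 [stuck-at-1], G10=1 → Y1=0, Y2=1 — matches
Only G9 stuck-at-1 reproduces the observed Y1=0, Y2=1.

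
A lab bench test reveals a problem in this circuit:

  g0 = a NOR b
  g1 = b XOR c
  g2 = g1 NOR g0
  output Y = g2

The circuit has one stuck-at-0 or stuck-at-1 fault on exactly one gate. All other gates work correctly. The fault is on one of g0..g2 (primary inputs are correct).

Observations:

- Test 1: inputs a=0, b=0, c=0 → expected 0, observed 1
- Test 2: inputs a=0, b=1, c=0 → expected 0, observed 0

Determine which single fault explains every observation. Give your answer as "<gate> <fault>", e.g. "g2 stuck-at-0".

Fault-free values for test 1 (a=0, b=0, c=0): g0=1, g1=0, g2=0, giving Y=0. Observed 1.
Test 1: faults giving observed 1 are {g0 stuck-at-0, g2 stuck-at-1}.
Test 2 (a=0, b=1, c=0): fault-free g0=0, g1=1, g2=0 → 0; observed 0. Eliminates g2 stuck-at-1.
Only g0 stuck-at-0 is consistent with every test.

g0 stuck-at-0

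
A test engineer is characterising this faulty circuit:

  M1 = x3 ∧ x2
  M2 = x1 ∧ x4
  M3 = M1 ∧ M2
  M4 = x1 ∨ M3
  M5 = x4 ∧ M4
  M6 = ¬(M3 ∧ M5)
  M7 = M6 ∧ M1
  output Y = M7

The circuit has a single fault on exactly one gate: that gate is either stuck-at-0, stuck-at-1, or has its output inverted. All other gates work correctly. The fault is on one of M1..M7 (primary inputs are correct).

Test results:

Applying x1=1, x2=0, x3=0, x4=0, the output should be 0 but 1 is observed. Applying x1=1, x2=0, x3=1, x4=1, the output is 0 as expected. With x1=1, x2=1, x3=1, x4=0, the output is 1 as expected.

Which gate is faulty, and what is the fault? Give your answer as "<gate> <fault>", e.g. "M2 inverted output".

M1 stuck-at-1

Fault-free values for test 1 (x1=1, x2=0, x3=0, x4=0): M1=0, M2=0, M3=0, M4=1, M5=0, M6=1, M7=0, giving Y=0. Observed 1.
Test 1: faults giving observed 1 are {M1 stuck-at-1, M1 inverted output, M7 stuck-at-1, M7 inverted output}.
Test 2 (x1=1, x2=0, x3=1, x4=1): fault-free M1=0, M2=1, M3=0, M4=1, M5=1, M6=1, M7=0 → 0; observed 0. Eliminates M7 stuck-at-1, M7 inverted output.
Test 3 (x1=1, x2=1, x3=1, x4=0): fault-free M1=1, M2=0, M3=0, M4=1, M5=0, M6=1, M7=1 → 1; observed 1. Eliminates M1 inverted output.
Only M1 stuck-at-1 is consistent with every test.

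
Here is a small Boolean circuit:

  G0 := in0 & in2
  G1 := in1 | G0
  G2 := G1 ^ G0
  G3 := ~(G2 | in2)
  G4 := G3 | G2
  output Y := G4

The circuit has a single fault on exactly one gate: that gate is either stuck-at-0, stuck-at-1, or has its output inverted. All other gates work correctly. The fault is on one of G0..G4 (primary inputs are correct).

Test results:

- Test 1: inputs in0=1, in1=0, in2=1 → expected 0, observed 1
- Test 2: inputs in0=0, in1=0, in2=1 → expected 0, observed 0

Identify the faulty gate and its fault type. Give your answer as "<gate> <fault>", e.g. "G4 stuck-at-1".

Fault-free values for test 1 (in0=1, in1=0, in2=1): G0=1, G1=1, G2=0, G3=0, G4=0, giving Y=0. Observed 1.
Test 1: faults giving observed 1 are {G1 stuck-at-0, G1 inverted output, G2 stuck-at-1, G2 inverted output, G3 stuck-at-1, G3 inverted output, G4 stuck-at-1, G4 inverted output}.
Test 2 (in0=0, in1=0, in2=1): fault-free G0=0, G1=0, G2=0, G3=0, G4=0 → 0; observed 0. Eliminates G1 inverted output, G2 stuck-at-1, G2 inverted output, G3 stuck-at-1, G3 inverted output, G4 stuck-at-1, G4 inverted output.
Only G1 stuck-at-0 is consistent with every test.

G1 stuck-at-0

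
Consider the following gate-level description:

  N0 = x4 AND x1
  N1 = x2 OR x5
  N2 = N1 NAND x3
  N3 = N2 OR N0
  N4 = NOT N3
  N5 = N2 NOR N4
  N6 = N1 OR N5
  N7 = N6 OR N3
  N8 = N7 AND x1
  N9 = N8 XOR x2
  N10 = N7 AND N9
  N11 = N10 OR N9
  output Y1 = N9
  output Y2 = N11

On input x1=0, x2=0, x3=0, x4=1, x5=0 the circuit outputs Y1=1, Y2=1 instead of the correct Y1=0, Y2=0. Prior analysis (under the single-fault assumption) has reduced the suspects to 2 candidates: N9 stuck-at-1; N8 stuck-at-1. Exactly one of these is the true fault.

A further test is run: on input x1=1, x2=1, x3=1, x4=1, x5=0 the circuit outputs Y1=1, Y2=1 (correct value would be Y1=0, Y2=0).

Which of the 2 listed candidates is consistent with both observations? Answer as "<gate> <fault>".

N9 stuck-at-1

Evaluate each candidate on input x1=1, x2=1, x3=1, x4=1, x5=0:
  N9 stuck-at-1: N0=1, N1=1, N2=0, N3=1, N4=0, N5=1, N6=1, N7=1, N8=1, N9=1 [stuck-at-1], N10=1, N11=1 → Y1=1, Y2=1 — matches
  N8 stuck-at-1: N0=1, N1=1, N2=0, N3=1, N4=0, N5=1, N6=1, N7=1, N8=1 [stuck-at-1], N9=0, N10=0, N11=0 → Y1=0, Y2=0 — eliminated
Only N9 stuck-at-1 reproduces the observed Y1=1, Y2=1.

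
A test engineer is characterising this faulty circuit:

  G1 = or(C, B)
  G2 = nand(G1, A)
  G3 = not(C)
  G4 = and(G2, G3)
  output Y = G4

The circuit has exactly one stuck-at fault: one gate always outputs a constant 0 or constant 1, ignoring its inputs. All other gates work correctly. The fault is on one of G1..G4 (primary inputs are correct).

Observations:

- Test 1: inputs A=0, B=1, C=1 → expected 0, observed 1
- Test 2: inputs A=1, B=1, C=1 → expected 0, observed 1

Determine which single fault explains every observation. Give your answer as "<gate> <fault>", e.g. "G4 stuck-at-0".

G4 stuck-at-1

Fault-free values for test 1 (A=0, B=1, C=1): G1=1, G2=1, G3=0, G4=0, giving Y=0. Observed 1.
Test 1: faults giving observed 1 are {G3 stuck-at-1, G4 stuck-at-1}.
Test 2 (A=1, B=1, C=1): fault-free G1=1, G2=0, G3=0, G4=0 → 0; observed 1. Eliminates G3 stuck-at-1.
Only G4 stuck-at-1 is consistent with every test.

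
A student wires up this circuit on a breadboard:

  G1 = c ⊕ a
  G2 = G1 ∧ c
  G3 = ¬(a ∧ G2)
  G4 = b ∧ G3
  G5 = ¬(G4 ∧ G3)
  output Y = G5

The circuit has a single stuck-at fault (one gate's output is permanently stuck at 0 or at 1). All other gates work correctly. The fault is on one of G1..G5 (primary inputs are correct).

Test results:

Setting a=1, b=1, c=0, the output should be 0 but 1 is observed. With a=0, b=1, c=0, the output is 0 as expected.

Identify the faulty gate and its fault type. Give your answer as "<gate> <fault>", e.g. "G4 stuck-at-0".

Fault-free values for test 1 (a=1, b=1, c=0): G1=1, G2=0, G3=1, G4=1, G5=0, giving Y=0. Observed 1.
Test 1: faults giving observed 1 are {G2 stuck-at-1, G3 stuck-at-0, G4 stuck-at-0, G5 stuck-at-1}.
Test 2 (a=0, b=1, c=0): fault-free G1=0, G2=0, G3=1, G4=1, G5=0 → 0; observed 0. Eliminates G3 stuck-at-0, G4 stuck-at-0, G5 stuck-at-1.
Only G2 stuck-at-1 is consistent with every test.

G2 stuck-at-1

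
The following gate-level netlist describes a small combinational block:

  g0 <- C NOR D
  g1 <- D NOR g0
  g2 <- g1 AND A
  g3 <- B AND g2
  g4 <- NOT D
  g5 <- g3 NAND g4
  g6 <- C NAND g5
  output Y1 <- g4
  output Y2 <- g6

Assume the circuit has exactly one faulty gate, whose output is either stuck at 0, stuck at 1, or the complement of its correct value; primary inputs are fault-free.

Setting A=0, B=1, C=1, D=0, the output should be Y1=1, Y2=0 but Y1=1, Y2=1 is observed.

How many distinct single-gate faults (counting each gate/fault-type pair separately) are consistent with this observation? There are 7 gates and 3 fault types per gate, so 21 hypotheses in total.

8

Fault-free: g0=0, g1=1, g2=0, g3=0, g4=1, g5=1, g6=0 → Y1=1, Y2=0. Observed Y1=1, Y2=1.
  g0: none of the 3 fault types match ✗
  g1: none of the 3 fault types match ✗
  g2: stuck-at-1, inverted output ✓; others ✗
  g3: stuck-at-1, inverted output ✓; others ✗
  g4: none of the 3 fault types match ✗
  g5: stuck-at-0, inverted output ✓; others ✗
  g6: stuck-at-1, inverted output ✓; others ✗
Consistent faults: {g2 stuck-at-1, g2 inverted output, g3 stuck-at-1, g3 inverted output, g5 stuck-at-0, g5 inverted output, g6 stuck-at-1, g6 inverted output} — 8 in all.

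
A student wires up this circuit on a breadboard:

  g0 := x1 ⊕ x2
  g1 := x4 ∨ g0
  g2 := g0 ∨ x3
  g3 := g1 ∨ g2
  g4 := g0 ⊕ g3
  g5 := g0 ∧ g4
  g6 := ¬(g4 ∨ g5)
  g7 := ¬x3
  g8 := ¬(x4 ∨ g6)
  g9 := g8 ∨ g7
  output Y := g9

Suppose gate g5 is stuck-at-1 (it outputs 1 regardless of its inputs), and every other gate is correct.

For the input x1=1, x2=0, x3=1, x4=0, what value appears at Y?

1

Propagate with g5 forced: g0=1, g1=1, g2=1, g3=1, g4=0, g5=1 [stuck-at-1], g6=0, g7=0, g8=1, g9=1.
So Y = 1. (Without the fault it would be 0.)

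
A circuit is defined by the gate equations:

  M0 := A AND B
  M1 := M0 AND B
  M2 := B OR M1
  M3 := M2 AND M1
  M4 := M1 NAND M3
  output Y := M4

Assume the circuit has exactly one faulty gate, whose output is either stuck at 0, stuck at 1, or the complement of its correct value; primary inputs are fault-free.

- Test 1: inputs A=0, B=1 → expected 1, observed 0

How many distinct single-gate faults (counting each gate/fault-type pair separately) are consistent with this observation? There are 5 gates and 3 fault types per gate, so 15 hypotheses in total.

6

Fault-free: M0=0, M1=0, M2=1, M3=0, M4=1 → 1. Observed 0.
  M0: stuck-at-1, inverted output ✓; others ✗
  M1: stuck-at-1, inverted output ✓; others ✗
  M2: none of the 3 fault types match ✗
  M3: none of the 3 fault types match ✗
  M4: stuck-at-0, inverted output ✓; others ✗
Consistent faults: {M0 stuck-at-1, M0 inverted output, M1 stuck-at-1, M1 inverted output, M4 stuck-at-0, M4 inverted output} — 6 in all.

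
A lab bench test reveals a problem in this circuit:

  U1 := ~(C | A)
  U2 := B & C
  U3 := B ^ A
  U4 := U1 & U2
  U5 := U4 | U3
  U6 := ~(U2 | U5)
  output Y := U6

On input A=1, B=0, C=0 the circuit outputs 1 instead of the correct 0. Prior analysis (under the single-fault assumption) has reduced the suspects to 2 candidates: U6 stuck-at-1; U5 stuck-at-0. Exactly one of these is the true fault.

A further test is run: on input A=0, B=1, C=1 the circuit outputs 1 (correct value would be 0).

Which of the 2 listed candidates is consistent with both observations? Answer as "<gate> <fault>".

U6 stuck-at-1

Evaluate each candidate on input A=0, B=1, C=1:
  U6 stuck-at-1: U1=0, U2=1, U3=1, U4=0, U5=1, U6=1 [stuck-at-1] → 1 — matches
  U5 stuck-at-0: U1=0, U2=1, U3=1, U4=0, U5=0 [stuck-at-0], U6=0 → 0 — eliminated
Only U6 stuck-at-1 reproduces the observed 1.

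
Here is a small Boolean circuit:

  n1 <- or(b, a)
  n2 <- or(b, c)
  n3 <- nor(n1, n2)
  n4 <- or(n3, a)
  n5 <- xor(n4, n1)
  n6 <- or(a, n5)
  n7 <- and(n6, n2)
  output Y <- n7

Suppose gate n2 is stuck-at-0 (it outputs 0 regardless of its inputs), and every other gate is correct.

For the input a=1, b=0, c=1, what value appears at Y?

0

Propagate with n2 forced: n1=1, n2=0 [stuck-at-0], n3=0, n4=1, n5=0, n6=1, n7=0.
So Y = 0. (Without the fault it would be 1.)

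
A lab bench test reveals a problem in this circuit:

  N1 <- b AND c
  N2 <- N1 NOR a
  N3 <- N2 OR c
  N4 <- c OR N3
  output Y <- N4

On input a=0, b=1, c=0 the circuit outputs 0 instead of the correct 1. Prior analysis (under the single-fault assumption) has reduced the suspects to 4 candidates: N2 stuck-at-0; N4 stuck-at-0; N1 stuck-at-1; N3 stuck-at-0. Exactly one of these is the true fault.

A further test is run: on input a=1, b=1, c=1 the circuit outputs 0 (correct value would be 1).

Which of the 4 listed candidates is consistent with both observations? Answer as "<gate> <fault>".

Evaluate each candidate on input a=1, b=1, c=1:
  N2 stuck-at-0: N1=1, N2=0 [stuck-at-0], N3=1, N4=1 → 1 — eliminated
  N4 stuck-at-0: N1=1, N2=0, N3=1, N4=0 [stuck-at-0] → 0 — matches
  N1 stuck-at-1: N1=1 [stuck-at-1], N2=0, N3=1, N4=1 → 1 — eliminated
  N3 stuck-at-0: N1=1, N2=0, N3=0 [stuck-at-0], N4=1 → 1 — eliminated
Only N4 stuck-at-0 reproduces the observed 0.

N4 stuck-at-0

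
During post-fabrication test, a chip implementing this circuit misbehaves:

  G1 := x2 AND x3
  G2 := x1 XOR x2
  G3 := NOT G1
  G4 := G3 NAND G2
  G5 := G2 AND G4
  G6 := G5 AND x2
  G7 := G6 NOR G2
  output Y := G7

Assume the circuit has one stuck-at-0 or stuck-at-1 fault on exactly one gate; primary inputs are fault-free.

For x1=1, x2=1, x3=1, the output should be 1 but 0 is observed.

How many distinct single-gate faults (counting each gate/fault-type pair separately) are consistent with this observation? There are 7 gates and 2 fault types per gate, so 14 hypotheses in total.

4

Fault-free: G1=1, G2=0, G3=0, G4=1, G5=0, G6=0, G7=1 → 1. Observed 0.
  G1 stuck-at-0: output 1 ✗
  G1 stuck-at-1: output 1 ✗
  G2 stuck-at-0: output 1 ✗
  G2 stuck-at-1: output 0 ✓
  G3 stuck-at-0: output 1 ✗
  G3 stuck-at-1: output 1 ✗
  G4 stuck-at-0: output 1 ✗
  G4 stuck-at-1: output 1 ✗
  G5 stuck-at-0: output 1 ✗
  G5 stuck-at-1: output 0 ✓
  G6 stuck-at-0: output 1 ✗
  G6 stuck-at-1: output 0 ✓
  G7 stuck-at-0: output 0 ✓
  G7 stuck-at-1: output 1 ✗
Consistent faults: {G2 stuck-at-1, G5 stuck-at-1, G6 stuck-at-1, G7 stuck-at-0} — 4 in all.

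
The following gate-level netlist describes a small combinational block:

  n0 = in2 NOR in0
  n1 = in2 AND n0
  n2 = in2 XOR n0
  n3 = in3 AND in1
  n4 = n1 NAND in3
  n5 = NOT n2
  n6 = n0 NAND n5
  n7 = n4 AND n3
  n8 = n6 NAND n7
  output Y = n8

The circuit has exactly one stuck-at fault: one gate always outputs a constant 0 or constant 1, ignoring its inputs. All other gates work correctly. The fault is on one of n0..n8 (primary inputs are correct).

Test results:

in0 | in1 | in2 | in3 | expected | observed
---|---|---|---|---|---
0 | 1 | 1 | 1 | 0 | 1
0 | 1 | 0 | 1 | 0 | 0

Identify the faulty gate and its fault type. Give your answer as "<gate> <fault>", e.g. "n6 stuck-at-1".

Fault-free values for test 1 (in0=0, in1=1, in2=1, in3=1): n0=0, n1=0, n2=1, n3=1, n4=1, n5=0, n6=1, n7=1, n8=0, giving Y=0. Observed 1.
Test 1: faults giving observed 1 are {n0 stuck-at-1, n1 stuck-at-1, n3 stuck-at-0, n4 stuck-at-0, n6 stuck-at-0, n7 stuck-at-0, n8 stuck-at-1}.
Test 2 (in0=0, in1=1, in2=0, in3=1): fault-free n0=1, n1=0, n2=1, n3=1, n4=1, n5=0, n6=1, n7=1, n8=0 → 0; observed 0. Eliminates n1 stuck-at-1, n3 stuck-at-0, n4 stuck-at-0, n6 stuck-at-0, n7 stuck-at-0, n8 stuck-at-1.
Only n0 stuck-at-1 is consistent with every test.

n0 stuck-at-1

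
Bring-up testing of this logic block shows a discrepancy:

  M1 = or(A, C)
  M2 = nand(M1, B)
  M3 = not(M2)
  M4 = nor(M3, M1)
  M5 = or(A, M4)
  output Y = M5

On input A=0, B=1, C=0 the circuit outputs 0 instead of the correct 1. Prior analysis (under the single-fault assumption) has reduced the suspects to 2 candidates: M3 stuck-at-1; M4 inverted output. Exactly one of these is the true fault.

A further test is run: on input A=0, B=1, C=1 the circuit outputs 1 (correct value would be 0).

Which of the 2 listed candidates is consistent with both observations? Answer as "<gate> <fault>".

Evaluate each candidate on input A=0, B=1, C=1:
  M3 stuck-at-1: M1=1, M2=0, M3=1 [stuck-at-1], M4=0, M5=0 → 0 — eliminated
  M4 inverted output: M1=1, M2=0, M3=1, M4=1 [inverted output], M5=1 → 1 — matches
Only M4 inverted output reproduces the observed 1.

M4 inverted output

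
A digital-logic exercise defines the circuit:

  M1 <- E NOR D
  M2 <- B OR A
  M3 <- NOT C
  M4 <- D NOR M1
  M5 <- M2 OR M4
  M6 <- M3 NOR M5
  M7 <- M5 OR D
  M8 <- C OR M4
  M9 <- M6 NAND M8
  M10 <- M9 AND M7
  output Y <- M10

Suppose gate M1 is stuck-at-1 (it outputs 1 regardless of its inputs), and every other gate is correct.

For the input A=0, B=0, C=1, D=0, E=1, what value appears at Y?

Propagate with M1 forced: M1=1 [stuck-at-1], M2=0, M3=0, M4=0, M5=0, M6=1, M7=0, M8=1, M9=0, M10=0.
So Y = 0. (Without the fault it would be 1.)

0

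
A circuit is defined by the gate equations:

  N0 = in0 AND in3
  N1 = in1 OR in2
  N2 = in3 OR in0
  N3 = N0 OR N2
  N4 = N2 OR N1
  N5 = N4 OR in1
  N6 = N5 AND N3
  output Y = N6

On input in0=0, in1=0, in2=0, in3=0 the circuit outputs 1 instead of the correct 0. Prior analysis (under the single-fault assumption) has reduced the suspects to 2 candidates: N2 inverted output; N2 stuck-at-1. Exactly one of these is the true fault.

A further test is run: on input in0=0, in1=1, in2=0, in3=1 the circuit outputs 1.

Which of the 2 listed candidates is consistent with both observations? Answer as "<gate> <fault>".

Evaluate each candidate on input in0=0, in1=1, in2=0, in3=1:
  N2 inverted output: N0=0, N1=1, N2=0 [inverted output], N3=0, N4=1, N5=1, N6=0 → 0 — eliminated
  N2 stuck-at-1: N0=0, N1=1, N2=1 [stuck-at-1], N3=1, N4=1, N5=1, N6=1 → 1 — matches
Only N2 stuck-at-1 reproduces the observed 1.

N2 stuck-at-1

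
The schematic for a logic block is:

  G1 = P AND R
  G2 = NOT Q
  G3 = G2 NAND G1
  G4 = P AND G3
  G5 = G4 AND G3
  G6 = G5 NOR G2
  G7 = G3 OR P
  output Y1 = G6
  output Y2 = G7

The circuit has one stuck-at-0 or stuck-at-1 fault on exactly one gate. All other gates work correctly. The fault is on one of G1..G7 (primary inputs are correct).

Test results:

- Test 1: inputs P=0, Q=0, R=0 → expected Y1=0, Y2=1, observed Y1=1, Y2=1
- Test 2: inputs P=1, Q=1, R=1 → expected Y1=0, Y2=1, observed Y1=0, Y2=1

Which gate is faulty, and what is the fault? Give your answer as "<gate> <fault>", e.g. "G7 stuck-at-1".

G2 stuck-at-0

Fault-free values for test 1 (P=0, Q=0, R=0): G1=0, G2=1, G3=1, G4=0, G5=0, G6=0, G7=1, giving Y1=0, Y2=1. Observed Y1=1, Y2=1.
Test 1: faults giving observed Y1=1, Y2=1 are {G2 stuck-at-0, G6 stuck-at-1}.
Test 2 (P=1, Q=1, R=1): fault-free G1=1, G2=0, G3=1, G4=1, G5=1, G6=0, G7=1 → Y1=0, Y2=1; observed Y1=0, Y2=1. Eliminates G6 stuck-at-1.
Only G2 stuck-at-0 is consistent with every test.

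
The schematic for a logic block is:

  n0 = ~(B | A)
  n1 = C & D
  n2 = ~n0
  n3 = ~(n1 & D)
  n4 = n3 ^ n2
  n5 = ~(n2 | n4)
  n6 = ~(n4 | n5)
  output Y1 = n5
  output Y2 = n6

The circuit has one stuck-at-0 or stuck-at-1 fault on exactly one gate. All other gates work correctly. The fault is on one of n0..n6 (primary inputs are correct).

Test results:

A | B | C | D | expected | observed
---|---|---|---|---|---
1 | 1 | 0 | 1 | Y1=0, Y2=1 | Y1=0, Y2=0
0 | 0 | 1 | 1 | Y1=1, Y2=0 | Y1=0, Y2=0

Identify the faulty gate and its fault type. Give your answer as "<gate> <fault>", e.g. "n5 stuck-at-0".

n4 stuck-at-1

Fault-free values for test 1 (A=1, B=1, C=0, D=1): n0=0, n1=0, n2=1, n3=1, n4=0, n5=0, n6=1, giving Y1=0, Y2=1. Observed Y1=0, Y2=0.
Test 1: faults giving observed Y1=0, Y2=0 are {n0 stuck-at-1, n1 stuck-at-1, n2 stuck-at-0, n3 stuck-at-0, n4 stuck-at-1, n6 stuck-at-0}.
Test 2 (A=0, B=0, C=1, D=1): fault-free n0=1, n1=1, n2=0, n3=0, n4=0, n5=1, n6=0 → Y1=1, Y2=0; observed Y1=0, Y2=0. Eliminates n0 stuck-at-1, n1 stuck-at-1, n2 stuck-at-0, n3 stuck-at-0, n6 stuck-at-0.
Only n4 stuck-at-1 is consistent with every test.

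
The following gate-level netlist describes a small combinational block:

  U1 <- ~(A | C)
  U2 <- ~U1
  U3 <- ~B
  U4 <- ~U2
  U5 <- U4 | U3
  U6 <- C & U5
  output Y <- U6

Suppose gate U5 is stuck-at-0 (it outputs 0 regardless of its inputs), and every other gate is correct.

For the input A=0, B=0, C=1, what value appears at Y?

Propagate with U5 forced: U1=0, U2=1, U3=1, U4=0, U5=0 [stuck-at-0], U6=0.
So Y = 0. (Without the fault it would be 1.)

0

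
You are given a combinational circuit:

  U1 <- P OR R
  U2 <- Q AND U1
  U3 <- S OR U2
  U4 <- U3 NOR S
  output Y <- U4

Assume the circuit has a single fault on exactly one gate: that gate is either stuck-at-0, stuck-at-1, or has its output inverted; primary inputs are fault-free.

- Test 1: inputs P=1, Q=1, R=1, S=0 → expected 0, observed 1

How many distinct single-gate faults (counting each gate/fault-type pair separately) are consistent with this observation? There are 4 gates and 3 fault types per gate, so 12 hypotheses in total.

8

Fault-free: U1=1, U2=1, U3=1, U4=0 → 0. Observed 1.
  U1 stuck-at-0: output 1 ✓
  U1 stuck-at-1: output 0 ✗
  U1 inverted output: output 1 ✓
  U2 stuck-at-0: output 1 ✓
  U2 stuck-at-1: output 0 ✗
  U2 inverted output: output 1 ✓
  U3 stuck-at-0: output 1 ✓
  U3 stuck-at-1: output 0 ✗
  U3 inverted output: output 1 ✓
  U4 stuck-at-0: output 0 ✗
  U4 stuck-at-1: output 1 ✓
  U4 inverted output: output 1 ✓
Consistent faults: {U1 stuck-at-0, U1 inverted output, U2 stuck-at-0, U2 inverted output, U3 stuck-at-0, U3 inverted output, U4 stuck-at-1, U4 inverted output} — 8 in all.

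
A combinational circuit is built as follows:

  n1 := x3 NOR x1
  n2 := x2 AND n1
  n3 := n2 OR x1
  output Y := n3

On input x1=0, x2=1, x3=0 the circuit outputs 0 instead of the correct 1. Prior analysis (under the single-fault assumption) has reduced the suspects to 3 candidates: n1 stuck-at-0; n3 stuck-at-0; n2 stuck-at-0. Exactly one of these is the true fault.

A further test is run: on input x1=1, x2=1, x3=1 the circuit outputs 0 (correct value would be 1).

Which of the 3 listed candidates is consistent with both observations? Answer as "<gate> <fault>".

Evaluate each candidate on input x1=1, x2=1, x3=1:
  n1 stuck-at-0: n1=0 [stuck-at-0], n2=0, n3=1 → 1 — eliminated
  n3 stuck-at-0: n1=0, n2=0, n3=0 [stuck-at-0] → 0 — matches
  n2 stuck-at-0: n1=0, n2=0 [stuck-at-0], n3=1 → 1 — eliminated
Only n3 stuck-at-0 reproduces the observed 0.

n3 stuck-at-0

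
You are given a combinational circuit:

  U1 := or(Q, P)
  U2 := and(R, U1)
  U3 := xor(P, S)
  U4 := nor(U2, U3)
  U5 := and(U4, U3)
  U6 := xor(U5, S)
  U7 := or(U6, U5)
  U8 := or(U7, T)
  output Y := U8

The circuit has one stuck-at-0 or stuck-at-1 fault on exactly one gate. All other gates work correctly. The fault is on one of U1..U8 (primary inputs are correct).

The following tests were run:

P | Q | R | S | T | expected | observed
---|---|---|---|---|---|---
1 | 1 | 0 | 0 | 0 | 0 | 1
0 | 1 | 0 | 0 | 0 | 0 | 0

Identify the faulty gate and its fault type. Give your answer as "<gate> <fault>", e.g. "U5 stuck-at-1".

U4 stuck-at-1

Fault-free values for test 1 (P=1, Q=1, R=0, S=0, T=0): U1=1, U2=0, U3=1, U4=0, U5=0, U6=0, U7=0, U8=0, giving Y=0. Observed 1.
Test 1: faults giving observed 1 are {U4 stuck-at-1, U5 stuck-at-1, U6 stuck-at-1, U7 stuck-at-1, U8 stuck-at-1}.
Test 2 (P=0, Q=1, R=0, S=0, T=0): fault-free U1=1, U2=0, U3=0, U4=1, U5=0, U6=0, U7=0, U8=0 → 0; observed 0. Eliminates U5 stuck-at-1, U6 stuck-at-1, U7 stuck-at-1, U8 stuck-at-1.
Only U4 stuck-at-1 is consistent with every test.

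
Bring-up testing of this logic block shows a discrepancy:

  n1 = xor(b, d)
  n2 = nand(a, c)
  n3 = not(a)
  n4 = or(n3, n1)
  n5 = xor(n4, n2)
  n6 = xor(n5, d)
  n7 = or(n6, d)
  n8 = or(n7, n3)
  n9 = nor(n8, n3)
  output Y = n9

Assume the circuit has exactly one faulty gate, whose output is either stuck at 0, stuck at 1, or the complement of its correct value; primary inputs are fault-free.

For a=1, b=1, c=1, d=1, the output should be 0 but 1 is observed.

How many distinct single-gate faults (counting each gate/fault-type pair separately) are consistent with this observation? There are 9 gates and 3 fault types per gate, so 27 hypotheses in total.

6

Fault-free: n1=0, n2=0, n3=0, n4=0, n5=0, n6=1, n7=1, n8=1, n9=0 → 0. Observed 1.
  n1: none of the 3 fault types match ✗
  n2: none of the 3 fault types match ✗
  n3: none of the 3 fault types match ✗
  n4: none of the 3 fault types match ✗
  n5: none of the 3 fault types match ✗
  n6: none of the 3 fault types match ✗
  n7: stuck-at-0, inverted output ✓; others ✗
  n8: stuck-at-0, inverted output ✓; others ✗
  n9: stuck-at-1, inverted output ✓; others ✗
Consistent faults: {n7 stuck-at-0, n7 inverted output, n8 stuck-at-0, n8 inverted output, n9 stuck-at-1, n9 inverted output} — 6 in all.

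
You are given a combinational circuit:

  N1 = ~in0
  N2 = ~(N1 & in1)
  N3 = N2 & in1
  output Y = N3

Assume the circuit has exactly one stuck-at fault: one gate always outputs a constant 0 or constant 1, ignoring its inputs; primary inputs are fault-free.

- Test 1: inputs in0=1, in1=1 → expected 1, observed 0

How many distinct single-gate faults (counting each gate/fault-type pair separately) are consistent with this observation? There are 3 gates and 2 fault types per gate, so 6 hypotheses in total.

Fault-free: N1=0, N2=1, N3=1 → 1. Observed 0.
  N1 stuck-at-0: output 1 ✗
  N1 stuck-at-1: output 0 ✓
  N2 stuck-at-0: output 0 ✓
  N2 stuck-at-1: output 1 ✗
  N3 stuck-at-0: output 0 ✓
  N3 stuck-at-1: output 1 ✗
Consistent faults: {N1 stuck-at-1, N2 stuck-at-0, N3 stuck-at-0} — 3 in all.

3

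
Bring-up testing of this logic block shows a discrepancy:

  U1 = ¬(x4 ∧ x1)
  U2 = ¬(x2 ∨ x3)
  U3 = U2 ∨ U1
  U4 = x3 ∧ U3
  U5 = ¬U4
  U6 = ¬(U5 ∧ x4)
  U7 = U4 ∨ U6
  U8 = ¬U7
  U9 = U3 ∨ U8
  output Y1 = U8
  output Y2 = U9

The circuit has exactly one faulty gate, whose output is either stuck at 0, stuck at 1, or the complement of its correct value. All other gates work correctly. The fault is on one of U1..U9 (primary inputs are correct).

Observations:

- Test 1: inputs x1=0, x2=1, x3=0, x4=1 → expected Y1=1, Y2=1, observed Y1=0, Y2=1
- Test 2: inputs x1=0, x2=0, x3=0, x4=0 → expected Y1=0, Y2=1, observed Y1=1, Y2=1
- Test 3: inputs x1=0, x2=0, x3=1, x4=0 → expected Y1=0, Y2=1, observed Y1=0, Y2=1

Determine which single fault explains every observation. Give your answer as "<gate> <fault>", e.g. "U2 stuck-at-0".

Fault-free values for test 1 (x1=0, x2=1, x3=0, x4=1): U1=1, U2=0, U3=1, U4=0, U5=1, U6=0, U7=0, U8=1, U9=1, giving Y1=1, Y2=1. Observed Y1=0, Y2=1.
Test 1: faults giving observed Y1=0, Y2=1 are {U4 stuck-at-1, U4 inverted output, U5 stuck-at-0, U5 inverted output, U6 stuck-at-1, U6 inverted output, U7 stuck-at-1, U7 inverted output, U8 stuck-at-0, U8 inverted output}.
Test 2 (x1=0, x2=0, x3=0, x4=0): fault-free U1=1, U2=1, U3=1, U4=0, U5=1, U6=1, U7=1, U8=0, U9=1 → Y1=0, Y2=1; observed Y1=1, Y2=1. Eliminates U4 stuck-at-1, U4 inverted output, U5 stuck-at-0, U5 inverted output, U6 stuck-at-1, U7 stuck-at-1, U8 stuck-at-0.
Test 3 (x1=0, x2=0, x3=1, x4=0): fault-free U1=1, U2=0, U3=1, U4=1, U5=0, U6=1, U7=1, U8=0, U9=1 → Y1=0, Y2=1; observed Y1=0, Y2=1. Eliminates U7 inverted output, U8 inverted output.
Only U6 inverted output is consistent with every test.

U6 inverted output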